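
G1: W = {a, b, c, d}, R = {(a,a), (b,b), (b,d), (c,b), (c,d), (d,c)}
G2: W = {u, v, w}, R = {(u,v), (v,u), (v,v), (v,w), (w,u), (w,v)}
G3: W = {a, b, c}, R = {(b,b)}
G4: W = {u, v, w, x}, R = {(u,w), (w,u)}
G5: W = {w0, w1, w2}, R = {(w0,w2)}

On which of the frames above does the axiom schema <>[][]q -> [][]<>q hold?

G2, G3, G4, G5

Frame correspondent (Sahlqvist): forall x forall y forall z ((xRy & x R^2 z) -> exists w (y R^2 w & zRw)) — i.e. a generalized confluence (Geach) condition.
G1: fails — bRd, bR²d but no w with dR²w and dRw.
G2: ✓.
G3: ✓.
G4: ✓.
G5: ✓.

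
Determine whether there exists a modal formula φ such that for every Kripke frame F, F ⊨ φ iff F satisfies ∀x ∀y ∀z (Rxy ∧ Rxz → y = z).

Yes — defined by ◇q → □q

The condition is partial functionality. A defining modal formula is ◇q → □q.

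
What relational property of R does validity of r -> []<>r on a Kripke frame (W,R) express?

symmetry

This is the B axiom.
Its frame correspondent is symmetry — forall x forall y (Rxy -> Ryx).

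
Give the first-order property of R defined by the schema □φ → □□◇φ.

This is a Sahlqvist (Geach-type) schema ◇^0□^1φ → □^2◇^1φ.
Minimal-valuation argument: fix x; take any y with xR^0y and any z with xR^2z. Set V(φ) to the set of worlds R-reachable from y in exactly 1 step. Then □^1φ holds at y, so the antecedent holds at x; validity forces ◇^1φ at z, giving a w with zR^1w and yR^1w.
First-order correspondent: ∀x ∀z (xR²z → ∃w (xRw ∧ zRw)).

∀x ∀z (xR²z → ∃w (xRw ∧ zRw))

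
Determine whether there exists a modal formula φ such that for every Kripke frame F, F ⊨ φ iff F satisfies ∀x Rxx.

Definable; □r → r defines it

This is a Sahlqvist condition; the T axiom □r → r defines it.
Suppose □r→r is valid. At any x set V(r)={w : Rxw}. Then □r holds at x, so r holds at x, i.e. Rxx.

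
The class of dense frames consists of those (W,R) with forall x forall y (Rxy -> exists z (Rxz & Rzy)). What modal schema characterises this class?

□□ψ → □ψ

The condition is density. The C4 schema □□ψ → □ψ defines it.
Suppose □□ψ→□ψ is valid. Take Rxy and set V(ψ)={w : xR²w}. Then □□ψ at x, so □ψ at x, so ψ at y, i.e. ∃z(Rxz∧Rzy).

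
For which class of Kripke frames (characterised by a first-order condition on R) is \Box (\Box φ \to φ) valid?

shift-reflexivity

Suppose □(□φ→φ) is valid. Take Rxy and set V(φ)={w : Ryw}. Then at y, □φ holds; since □(□φ→φ) at x, □φ→φ at y, so φ at y, i.e. Ryy.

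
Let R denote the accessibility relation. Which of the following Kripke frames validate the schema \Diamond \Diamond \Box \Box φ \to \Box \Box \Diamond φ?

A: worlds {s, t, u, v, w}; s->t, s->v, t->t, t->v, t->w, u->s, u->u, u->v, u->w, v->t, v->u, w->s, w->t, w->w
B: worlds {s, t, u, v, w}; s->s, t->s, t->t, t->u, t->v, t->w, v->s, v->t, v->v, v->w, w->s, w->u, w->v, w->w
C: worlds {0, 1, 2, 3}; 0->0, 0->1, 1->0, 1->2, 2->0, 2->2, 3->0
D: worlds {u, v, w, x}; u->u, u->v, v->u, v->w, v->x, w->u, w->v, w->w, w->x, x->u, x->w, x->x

A, C, D

Frame correspondent (Sahlqvist): \forall x \forall y \forall z ((x R^2 y \wedge x R^2 z) \to \exists w (y R^2 w \wedge zRw)) — i.e. a generalized confluence (Geach) condition.
A: ✓.
B: fails — tR²s, tR²u but no w* with sR²w* and uRw*.
C: ✓.
D: ✓.
Valid on: A, C, D.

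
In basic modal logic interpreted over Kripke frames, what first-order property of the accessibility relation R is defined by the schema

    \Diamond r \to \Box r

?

Suppose ◇r→□r is valid. Take Rxy, Rxz and set V(r)={y}. Then ◇r at x, so □r at x, so r at z, i.e. z=y.

partial functionality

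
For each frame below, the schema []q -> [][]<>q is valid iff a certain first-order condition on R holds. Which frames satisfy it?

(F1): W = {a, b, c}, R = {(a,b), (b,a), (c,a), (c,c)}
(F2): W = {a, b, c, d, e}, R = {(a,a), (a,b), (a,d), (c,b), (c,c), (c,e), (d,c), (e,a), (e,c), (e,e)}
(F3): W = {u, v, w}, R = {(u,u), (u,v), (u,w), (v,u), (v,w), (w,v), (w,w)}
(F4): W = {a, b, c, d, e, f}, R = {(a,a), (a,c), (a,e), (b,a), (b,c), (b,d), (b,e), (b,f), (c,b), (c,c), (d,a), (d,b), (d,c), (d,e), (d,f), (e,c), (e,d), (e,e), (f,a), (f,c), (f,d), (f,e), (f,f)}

(F3), (F4)

The schema corresponds to a generalized confluence (Geach) condition: forall x forall z (x R^2 z -> exists w (xRw & zRw)).
(F1): fails — cR²a but no w with cRw and aRw.
(F2): fails — aR²b but no w with aRw and bRw.
(F3): holds.
(F4): holds.
Valid on: (F3), (F4).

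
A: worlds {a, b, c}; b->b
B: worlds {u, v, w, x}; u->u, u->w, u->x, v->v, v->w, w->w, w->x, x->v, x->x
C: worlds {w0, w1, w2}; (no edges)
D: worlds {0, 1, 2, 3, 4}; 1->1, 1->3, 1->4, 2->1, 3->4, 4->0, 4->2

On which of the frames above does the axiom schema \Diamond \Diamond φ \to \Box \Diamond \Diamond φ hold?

A, C

The schema corresponds to a generalized confluence (Geach) condition: \forall x \forall y \forall z ((x R^2 y \wedge xRz) \to \exists w (y = w \wedge z R^2 w)).
A: condition met.
B: fails — uR²u, uRw but no t with u=t and wR²t.
C: condition met.
D: fails — 1R²0, 1R4 but no w with 0=w and 4R²w.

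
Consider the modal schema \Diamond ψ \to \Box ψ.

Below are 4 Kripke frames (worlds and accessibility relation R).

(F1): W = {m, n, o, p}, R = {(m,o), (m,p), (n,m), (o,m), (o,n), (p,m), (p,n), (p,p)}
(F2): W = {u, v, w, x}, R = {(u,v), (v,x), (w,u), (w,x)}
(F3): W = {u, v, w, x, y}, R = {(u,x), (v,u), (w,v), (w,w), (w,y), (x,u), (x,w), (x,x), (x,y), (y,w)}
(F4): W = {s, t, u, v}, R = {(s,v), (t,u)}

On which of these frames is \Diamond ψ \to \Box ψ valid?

Frame correspondent (Sahlqvist): \forall x \forall y \forall z (Rxy \wedge Rxz \to y = z) — i.e. partial functionality.
(F1): fails — m sees both o and p.
(F2): fails — w sees both u and x.
(F3): fails — w sees both v and w.
(F4): holds.

(F4)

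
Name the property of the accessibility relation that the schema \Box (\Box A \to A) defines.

Suppose □(□A→A) is valid. Take Rxy and set V(A)={w : Ryw}. Then at y, □A holds; since □(□A→A) at x, □A→A at y, so A at y, i.e. Ryy.
The converse is a direct semantic check.
Frame condition: \forall x \forall y (Rxy \to Ryy).

shift-reflexivity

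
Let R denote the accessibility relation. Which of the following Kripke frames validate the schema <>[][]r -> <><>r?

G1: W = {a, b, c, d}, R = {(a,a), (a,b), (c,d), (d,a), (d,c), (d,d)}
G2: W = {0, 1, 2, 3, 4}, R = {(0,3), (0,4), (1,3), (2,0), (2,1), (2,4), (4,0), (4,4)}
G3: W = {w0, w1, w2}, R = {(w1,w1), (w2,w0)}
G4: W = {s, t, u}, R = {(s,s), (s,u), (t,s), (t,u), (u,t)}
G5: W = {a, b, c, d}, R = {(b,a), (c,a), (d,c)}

This is the axiom for a generalized confluence (Geach) condition; its first-order frame correspondent is forall x forall y (xRy -> exists w (y R^2 w & x R^2 w)).
G1: fails — aRb but no w with bR²w and aR²w.
G2: fails — 0R3 but no w with 3R²w and 0R²w.
G3: fails — w2Rw0 but no w with w0R²w and w2R²w.
G4: ✓.
G5: fails — bRa but no w with aR²w and bR²w.
Valid on: G4.

G4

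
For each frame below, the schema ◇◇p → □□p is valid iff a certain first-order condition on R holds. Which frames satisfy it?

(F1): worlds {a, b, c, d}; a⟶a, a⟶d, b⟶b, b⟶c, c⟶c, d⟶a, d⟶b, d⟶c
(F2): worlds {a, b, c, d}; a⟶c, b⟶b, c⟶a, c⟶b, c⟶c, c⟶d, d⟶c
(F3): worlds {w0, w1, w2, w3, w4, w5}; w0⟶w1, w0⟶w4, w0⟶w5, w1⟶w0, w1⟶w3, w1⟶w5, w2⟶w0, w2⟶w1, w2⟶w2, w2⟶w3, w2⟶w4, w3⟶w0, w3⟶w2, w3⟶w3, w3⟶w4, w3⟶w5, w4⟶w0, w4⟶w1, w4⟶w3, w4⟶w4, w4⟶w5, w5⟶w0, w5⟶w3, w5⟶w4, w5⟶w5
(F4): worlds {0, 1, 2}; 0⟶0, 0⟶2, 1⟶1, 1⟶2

The schema corresponds to a generalized confluence (Geach) condition: ∀x ∀y ∀z ((xR²y ∧ xR²z) → ∃w (y = w ∧ z = w)).
(F1): fails — aR²a, aR²b but a ≠ b.
(F2): fails — aR²a, aR²b but a ≠ b.
(F3): fails — w0R²w0, w0R²w1 but w0 ≠ w1.
(F4): fails — 0R²0, 0R²2 but 0 ≠ 2.

none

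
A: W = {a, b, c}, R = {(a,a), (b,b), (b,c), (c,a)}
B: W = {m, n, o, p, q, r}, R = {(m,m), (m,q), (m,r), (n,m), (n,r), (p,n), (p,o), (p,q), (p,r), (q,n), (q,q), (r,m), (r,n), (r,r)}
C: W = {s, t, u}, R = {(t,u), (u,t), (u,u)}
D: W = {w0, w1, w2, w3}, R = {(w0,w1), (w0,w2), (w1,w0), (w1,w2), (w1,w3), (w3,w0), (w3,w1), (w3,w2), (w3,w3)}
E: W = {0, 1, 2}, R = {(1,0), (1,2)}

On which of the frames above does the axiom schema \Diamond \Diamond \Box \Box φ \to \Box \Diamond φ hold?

The schema corresponds to a generalized confluence (Geach) condition: \forall x \forall y \forall z ((x R^2 y \wedge xRz) \to \exists w (y R^2 w \wedge zRw)).
A: fails — bR²a, bRb but no w with aR²w and bRw.
B: fails — pR²m, pRo but no w with mR²w and oRw.
C: condition met.
D: fails — w0R²w0, w0Rw2 but no w with w0R²w and w2Rw.
E: condition met.

C, E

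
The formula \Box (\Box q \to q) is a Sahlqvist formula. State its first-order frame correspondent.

This is the T□ axiom.
It corresponds to shift-reflexivity: \forall x \forall y (Rxy \to Ryy).

shift-reflexivity: \forall x \forall y (Rxy \to Ryy)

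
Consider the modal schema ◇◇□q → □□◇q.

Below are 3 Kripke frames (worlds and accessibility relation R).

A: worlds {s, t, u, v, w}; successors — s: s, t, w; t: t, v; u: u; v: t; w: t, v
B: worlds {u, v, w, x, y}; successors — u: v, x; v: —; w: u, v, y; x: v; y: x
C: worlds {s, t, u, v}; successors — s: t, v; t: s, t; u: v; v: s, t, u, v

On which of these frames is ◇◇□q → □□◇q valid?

Frame correspondent (Sahlqvist): ∀x ∀y ∀z ((xR²y ∧ xR²z) → ∃w (yRw ∧ zRw)) — i.e. a generalized confluence (Geach) condition.
A: condition met.
B: fails — uR²v, uR²v but no t with vRt and vRt.
C: fails — sR²t, sR²u but no w with tRw and uRw.
Valid on: A.

A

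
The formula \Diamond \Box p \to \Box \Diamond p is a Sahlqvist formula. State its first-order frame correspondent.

convergence

This schema is the .2 axiom.
It corresponds to convergence: \forall x \forall y \forall z (Rxy \wedge Rxz \to \exists w (Ryw \wedge Rzw)).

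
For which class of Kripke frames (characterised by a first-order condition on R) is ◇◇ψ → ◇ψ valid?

This schema is equivalent to the 4 axiom □ψ → □□ψ.
Its frame correspondent is transitivity — ∀x ∀y ∀z (Rxy ∧ Ryz → Rxz).

transitivity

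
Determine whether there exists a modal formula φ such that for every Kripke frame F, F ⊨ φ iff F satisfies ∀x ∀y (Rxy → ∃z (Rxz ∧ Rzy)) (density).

Yes: it is density, defined by the C4 schema □□p → □p.

Yes, by □□p → □p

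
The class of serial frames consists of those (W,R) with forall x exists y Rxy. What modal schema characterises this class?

□ψ → ◇ψ

This is seriality; the standard corresponding axiom is D: □ψ → ◇ψ.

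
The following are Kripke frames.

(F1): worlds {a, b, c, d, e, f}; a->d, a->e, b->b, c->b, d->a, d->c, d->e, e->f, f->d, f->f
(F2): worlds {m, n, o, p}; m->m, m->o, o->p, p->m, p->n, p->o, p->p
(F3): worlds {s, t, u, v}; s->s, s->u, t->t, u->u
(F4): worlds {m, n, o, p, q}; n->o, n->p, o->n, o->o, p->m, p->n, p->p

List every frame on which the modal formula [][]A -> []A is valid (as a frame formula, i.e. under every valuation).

(F2), (F3), (F4)

This is the axiom for density; its first-order frame correspondent is forall x forall y (Rxy -> exists z (Rxz & Rzy)).
(F1): fails — Rdc but no z with Rdz and Rzc.
(F2): holds.
(F3): holds.
(F4): holds.
Valid on: (F2), (F3), (F4).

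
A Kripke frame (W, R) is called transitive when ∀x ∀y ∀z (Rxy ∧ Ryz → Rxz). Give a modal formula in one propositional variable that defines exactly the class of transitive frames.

The condition is transitivity. The 4 schema □ψ → □□ψ defines it.
Suppose □ψ→□□ψ is valid. Take Rxy, Ryz and set V(ψ)={w : Rxw}. Then □ψ at x, so □□ψ at x, so □ψ at y, so ψ at z, i.e. Rxz.

□ψ → □□ψ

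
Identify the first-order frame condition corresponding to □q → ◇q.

Suppose □q→◇q is valid. At any x set V(q)=W. Then □q at x, so ◇q at x, so x has a successor.
Conversely, on a frame with seriality the schema holds at every world under every valuation.
Frame condition: ∀x ∃y Rxy.

seriality: ∀x ∃y Rxy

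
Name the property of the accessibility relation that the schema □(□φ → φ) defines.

Shift-reflexivity

This schema is the T□ axiom.
It corresponds to shift-reflexivity: ∀x ∀y (Rxy → Ryy).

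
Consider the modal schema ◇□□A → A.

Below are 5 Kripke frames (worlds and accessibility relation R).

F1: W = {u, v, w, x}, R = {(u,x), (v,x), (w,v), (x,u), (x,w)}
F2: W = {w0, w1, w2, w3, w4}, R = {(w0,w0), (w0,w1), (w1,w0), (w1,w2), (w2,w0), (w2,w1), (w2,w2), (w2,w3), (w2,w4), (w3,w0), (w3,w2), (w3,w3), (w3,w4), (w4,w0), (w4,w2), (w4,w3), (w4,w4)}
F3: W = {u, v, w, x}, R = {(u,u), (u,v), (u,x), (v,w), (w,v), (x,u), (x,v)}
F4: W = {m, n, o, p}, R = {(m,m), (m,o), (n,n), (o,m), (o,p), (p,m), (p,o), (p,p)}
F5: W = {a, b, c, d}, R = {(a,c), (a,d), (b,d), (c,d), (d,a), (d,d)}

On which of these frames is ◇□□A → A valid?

F4

Frame correspondent (Sahlqvist): ∀x ∀y (xRy → ∃w (yR²w ∧ x = w)) — i.e. a generalized confluence (Geach) condition.
F1: fails — uRx but no t with xR²t and u=t.
F2: fails — w3Rw0 but no w with w0R²w and w3=w.
F3: fails — uRv but no t with vR²t and u=t.
F4: ✓.
F5: fails — bRd but no w with dR²w and b=w.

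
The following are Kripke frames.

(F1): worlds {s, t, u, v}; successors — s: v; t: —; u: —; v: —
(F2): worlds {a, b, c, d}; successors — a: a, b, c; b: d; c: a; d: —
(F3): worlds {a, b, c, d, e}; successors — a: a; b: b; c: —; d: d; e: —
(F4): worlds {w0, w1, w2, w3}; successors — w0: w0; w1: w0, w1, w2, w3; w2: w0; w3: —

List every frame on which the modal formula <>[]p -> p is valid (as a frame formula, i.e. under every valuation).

This is the axiom for symmetry; its first-order frame correspondent is forall x forall y (Rxy -> Ryx).
(F1): fails — Rsv but not Rvs.
(F2): fails — Rab but not Rba.
(F3): satisfies the condition.
(F4): fails — Rw1w2 but not Rw2w1.

(F3)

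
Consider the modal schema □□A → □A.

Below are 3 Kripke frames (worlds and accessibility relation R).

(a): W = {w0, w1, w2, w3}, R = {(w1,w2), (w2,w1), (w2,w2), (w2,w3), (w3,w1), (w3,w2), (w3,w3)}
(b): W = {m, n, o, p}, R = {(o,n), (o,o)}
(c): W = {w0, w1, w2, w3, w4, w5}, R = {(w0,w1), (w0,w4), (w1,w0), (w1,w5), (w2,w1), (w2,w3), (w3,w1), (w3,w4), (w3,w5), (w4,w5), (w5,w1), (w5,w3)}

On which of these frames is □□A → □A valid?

(a), (b)

The schema corresponds to density: ∀x ∀y (Rxy → ∃z (Rxz ∧ Rzy)).
(a): holds.
(b): holds.
(c): fails — Rw1w5 but no z with Rw1z and Rzw5.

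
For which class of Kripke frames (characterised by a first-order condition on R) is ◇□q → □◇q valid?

Suppose ◇□q→□◇q is valid. Take Rxy, Rxz and set V(q)={w : Ryw}. Then □q at y so ◇□q at x, so □◇q at x, so ◇q at z, giving w with Rzw and Ryw.
The converse is a direct semantic check.
Frame condition: ∀x ∀y ∀z (Rxy ∧ Rxz → ∃w (Ryw ∧ Rzw)).

Convergence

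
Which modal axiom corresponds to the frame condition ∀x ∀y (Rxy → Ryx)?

A defining formula is r → □◇r (the B axiom).
Suppose r→□◇r is valid. Take Rxy and set V(r)={x}. Then r at x, so □◇r at x, so ◇r at y, so some z with Ryz has r; z=x, i.e. Ryx.

r → □◇r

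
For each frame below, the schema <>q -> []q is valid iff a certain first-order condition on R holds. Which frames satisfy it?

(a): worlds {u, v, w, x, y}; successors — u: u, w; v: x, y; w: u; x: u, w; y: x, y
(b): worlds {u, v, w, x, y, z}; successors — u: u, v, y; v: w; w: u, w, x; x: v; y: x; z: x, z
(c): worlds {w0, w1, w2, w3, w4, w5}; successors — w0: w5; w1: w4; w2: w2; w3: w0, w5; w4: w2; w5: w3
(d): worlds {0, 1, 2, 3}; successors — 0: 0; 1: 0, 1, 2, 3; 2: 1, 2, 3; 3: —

none

The schema corresponds to partial functionality: forall x forall y forall z (Rxy & Rxz -> y = z).
(a): fails — u sees both u and w.
(b): fails — u sees both u and v.
(c): fails — w3 sees both w0 and w5.
(d): fails — 1 sees both 0 and 1.
Valid on no frame.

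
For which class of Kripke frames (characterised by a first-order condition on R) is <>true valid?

◇⊤ holds at w iff w has a successor, so frame-validity of ◇⊤ is exactly seriality. Equivalently via □φ → ◇φ:
Suppose □φ→◇φ is valid. At any x set V(φ)=W. Then □φ at x, so ◇φ at x, so x has a successor.
Conversely, on a frame with seriality the schema holds at every world under every valuation.
Frame condition: forall x exists y Rxy.

Seriality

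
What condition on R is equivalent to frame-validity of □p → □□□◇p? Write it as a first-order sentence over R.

∀x ∀z (xR³z → ∃w (xRw ∧ zRw))

This is a Sahlqvist (Geach-type) schema ◇^0□^1p → □^3◇^1p.
Minimal-valuation argument: fix x; take any y with xR^0y and any z with xR^3z. Set V(p) to the set of worlds R-reachable from y in exactly 1 step. Then □^1p holds at y, so the antecedent holds at x; validity forces ◇^1p at z, giving a w with zR^1w and yR^1w.
First-order correspondent: ∀x ∀z (xR³z → ∃w (xRw ∧ zRw)).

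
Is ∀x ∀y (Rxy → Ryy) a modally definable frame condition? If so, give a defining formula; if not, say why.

This is a Sahlqvist condition; the T□ axiom □(□r → r) defines it.
Suppose □(□r→r) is valid. Take Rxy and set V(r)={w : Ryw}. Then at y, □r holds; since □(□r→r) at x, □r→r at y, so r at y, i.e. Ryy.

Definable; □(□r → r) defines it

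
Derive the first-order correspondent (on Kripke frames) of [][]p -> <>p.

This is a Sahlqvist (Geach-type) schema ◇^0□^2p → □^0◇^1p.
Minimal-valuation argument: fix x; take any y with xR^0y and any z with xR^0z. Set V(p) to the set of worlds R-reachable from y in exactly 2 steps. Then □^2p holds at y, so the antecedent holds at x; validity forces ◇^1p at z, giving a w with zR^1w and yR^2w.
First-order correspondent: forall x exists w (x R^2 w & xRw).

forall x exists w (x R^2 w & xRw)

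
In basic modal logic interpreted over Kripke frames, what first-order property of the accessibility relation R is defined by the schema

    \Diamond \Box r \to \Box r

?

This schema is equivalent to the 5 axiom ◇r → □◇r.
Its frame correspondent is the Euclidean property — \forall x \forall y \forall z (Rxy \wedge Rxz \to Ryz).

the Euclidean property: \forall x \forall y \forall z (Rxy \wedge Rxz \to Ryz)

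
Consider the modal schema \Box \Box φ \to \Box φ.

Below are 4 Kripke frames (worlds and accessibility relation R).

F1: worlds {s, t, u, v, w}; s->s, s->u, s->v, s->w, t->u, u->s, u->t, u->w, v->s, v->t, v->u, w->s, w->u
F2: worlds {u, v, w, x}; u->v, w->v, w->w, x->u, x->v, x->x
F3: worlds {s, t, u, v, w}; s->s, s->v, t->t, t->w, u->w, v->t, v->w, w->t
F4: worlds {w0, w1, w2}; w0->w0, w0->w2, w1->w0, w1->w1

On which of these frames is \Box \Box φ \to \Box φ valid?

The schema corresponds to density: \forall x \forall y (Rxy \to \exists z (Rxz \wedge Rzy)).
F1: fails — Rut but no z with Ruz and Rzt.
F2: fails — Ruv but no z with Ruz and Rzv.
F3: fails — Ruw but no z with Ruz and Rzw.
F4: ✓.

F4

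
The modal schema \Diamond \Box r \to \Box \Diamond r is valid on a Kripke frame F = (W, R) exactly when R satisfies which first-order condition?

convergence: \forall x \forall y \forall z (Rxy \wedge Rxz \to \exists w (Ryw \wedge Rzw))

This is the .2 axiom.
Its frame correspondent is convergence — \forall x \forall y \forall z (Rxy \wedge Rxz \to \exists w (Ryw \wedge Rzw)).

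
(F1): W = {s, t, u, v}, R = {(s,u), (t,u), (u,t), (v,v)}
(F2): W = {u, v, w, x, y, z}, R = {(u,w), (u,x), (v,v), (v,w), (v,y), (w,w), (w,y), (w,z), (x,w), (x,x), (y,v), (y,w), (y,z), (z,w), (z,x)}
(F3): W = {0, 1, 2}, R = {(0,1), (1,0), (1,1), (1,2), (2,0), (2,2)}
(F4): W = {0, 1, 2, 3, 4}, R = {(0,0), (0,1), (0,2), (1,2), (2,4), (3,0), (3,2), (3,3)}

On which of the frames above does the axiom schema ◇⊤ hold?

(F1), (F2), (F3)

Frame correspondent (Sahlqvist): ∀x ∃y Rxy — i.e. seriality.
(F1): condition met.
(F2): condition met.
(F3): condition met.
(F4): fails — world 4 has no successor.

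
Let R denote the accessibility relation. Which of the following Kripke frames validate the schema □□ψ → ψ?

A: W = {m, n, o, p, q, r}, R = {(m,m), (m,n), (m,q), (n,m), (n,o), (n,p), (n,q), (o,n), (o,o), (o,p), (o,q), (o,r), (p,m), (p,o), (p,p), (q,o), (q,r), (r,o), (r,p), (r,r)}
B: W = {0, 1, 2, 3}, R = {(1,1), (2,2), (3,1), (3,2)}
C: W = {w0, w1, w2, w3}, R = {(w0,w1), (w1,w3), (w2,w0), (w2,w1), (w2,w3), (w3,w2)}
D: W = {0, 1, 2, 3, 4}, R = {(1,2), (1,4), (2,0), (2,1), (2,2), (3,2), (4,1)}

A

Frame correspondent (Sahlqvist): ∀x ∃w (xR²w ∧ x = w) — i.e. a generalized confluence (Geach) condition.
A: holds.
B: fails — at 0 but no w with 0R²w and 0=w.
C: fails — at w0 but no w with w0R²w and w0=w.
D: fails — at 0 but no w with 0R²w and 0=w.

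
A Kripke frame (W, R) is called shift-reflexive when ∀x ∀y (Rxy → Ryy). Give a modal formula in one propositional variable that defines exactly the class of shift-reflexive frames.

A defining formula is □(□ψ → ψ) (the T□ axiom).
Suppose □(□ψ→ψ) is valid. Take Rxy and set V(ψ)={w : Ryw}. Then at y, □ψ holds; since □(□ψ→ψ) at x, □ψ→ψ at y, so ψ at y, i.e. Ryy.

□(□ψ → ψ)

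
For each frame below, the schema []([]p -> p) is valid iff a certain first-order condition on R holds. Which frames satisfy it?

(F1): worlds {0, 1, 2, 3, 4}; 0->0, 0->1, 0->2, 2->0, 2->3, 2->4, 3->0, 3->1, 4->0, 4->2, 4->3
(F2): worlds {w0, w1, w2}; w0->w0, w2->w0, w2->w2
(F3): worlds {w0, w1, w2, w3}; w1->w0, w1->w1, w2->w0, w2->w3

(F2)

This is the axiom for shift-reflexivity; its first-order frame correspondent is forall x forall y (Rxy -> Ryy).
(F1): fails — R02 but not R22.
(F2): holds.
(F3): fails — Rw1w0 but not Rw0w0.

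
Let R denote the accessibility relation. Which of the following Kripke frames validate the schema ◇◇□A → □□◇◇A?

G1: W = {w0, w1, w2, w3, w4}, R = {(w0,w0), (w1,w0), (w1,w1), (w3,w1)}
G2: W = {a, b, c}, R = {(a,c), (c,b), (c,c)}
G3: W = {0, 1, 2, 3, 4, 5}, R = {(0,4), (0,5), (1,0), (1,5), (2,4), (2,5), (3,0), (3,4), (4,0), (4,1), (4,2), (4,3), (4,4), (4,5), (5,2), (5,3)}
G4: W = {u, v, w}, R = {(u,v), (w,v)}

Frame correspondent (Sahlqvist): ∀x ∀y ∀z ((xR²y ∧ xR²z) → ∃w (yRw ∧ zR²w)) — i.e. a generalized confluence (Geach) condition.
G1: ✓.
G2: fails — aR²b, aR²b but no w with bRw and bR²w.
G3: fails — 0R²5, 0R²5 but no w with 5Rw and 5R²w.
G4: ✓.

G1, G4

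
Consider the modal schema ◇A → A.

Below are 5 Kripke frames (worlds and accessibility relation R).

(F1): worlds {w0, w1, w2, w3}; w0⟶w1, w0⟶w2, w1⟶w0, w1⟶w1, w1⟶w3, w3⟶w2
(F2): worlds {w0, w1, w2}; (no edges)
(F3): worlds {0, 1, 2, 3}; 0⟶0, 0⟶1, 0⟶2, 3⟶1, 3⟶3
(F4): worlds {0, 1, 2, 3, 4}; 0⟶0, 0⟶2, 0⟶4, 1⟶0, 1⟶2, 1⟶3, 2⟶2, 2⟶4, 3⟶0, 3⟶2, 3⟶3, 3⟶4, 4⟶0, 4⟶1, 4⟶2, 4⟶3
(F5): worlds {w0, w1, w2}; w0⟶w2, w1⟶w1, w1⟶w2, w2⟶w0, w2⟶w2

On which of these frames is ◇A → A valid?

(F2)

The schema corresponds to a generalized confluence (Geach) condition: ∀x ∀y (xRy → ∃w (y = w ∧ x = w)).
(F1): fails — w0Rw1 but w1 ≠ w0.
(F2): condition met.
(F3): fails — 0R1 but 1 ≠ 0.
(F4): fails — 0R2 but 2 ≠ 0.
(F5): fails — w0Rw2 but w2 ≠ w0.
Valid on: (F2).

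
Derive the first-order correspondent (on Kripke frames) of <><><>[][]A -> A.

This is a Sahlqvist (Geach-type) schema ◇^3□^2A → □^0◇^0A.
First-order correspondent: forall x forall y (x R^3 y -> exists w (y R^2 w & x = w)).

forall x forall y (x R^3 y -> exists w (y R^2 w & x = w))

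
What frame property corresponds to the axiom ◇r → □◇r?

The Euclidean property

Suppose ◇r→□◇r is valid. Take Rxy, Rxz and set V(r)={y}. Then ◇r at x, so □◇r at x, so ◇r at z, so some w with Rzw has r; w=y, i.e. Rzy. By symmetry of the argument, Ryz.
Conversely, any frame satisfying ∀x ∀y ∀z (Rxy ∧ Rxz → Ryz) validates the schema.
Frame condition: ∀x ∀y ∀z (Rxy ∧ Rxz → Ryz).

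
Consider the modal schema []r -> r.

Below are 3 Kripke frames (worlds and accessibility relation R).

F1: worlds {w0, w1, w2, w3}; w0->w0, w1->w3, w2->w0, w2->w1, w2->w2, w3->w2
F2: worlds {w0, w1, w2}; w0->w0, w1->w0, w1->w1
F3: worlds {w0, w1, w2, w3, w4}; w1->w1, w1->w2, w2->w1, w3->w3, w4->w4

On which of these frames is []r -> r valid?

The schema corresponds to reflexivity: forall x Rxx.
F1: fails — world w1 does not see itself.
F2: fails — world w2 does not see itself.
F3: fails — world w0 does not see itself.
Valid on no frame.

none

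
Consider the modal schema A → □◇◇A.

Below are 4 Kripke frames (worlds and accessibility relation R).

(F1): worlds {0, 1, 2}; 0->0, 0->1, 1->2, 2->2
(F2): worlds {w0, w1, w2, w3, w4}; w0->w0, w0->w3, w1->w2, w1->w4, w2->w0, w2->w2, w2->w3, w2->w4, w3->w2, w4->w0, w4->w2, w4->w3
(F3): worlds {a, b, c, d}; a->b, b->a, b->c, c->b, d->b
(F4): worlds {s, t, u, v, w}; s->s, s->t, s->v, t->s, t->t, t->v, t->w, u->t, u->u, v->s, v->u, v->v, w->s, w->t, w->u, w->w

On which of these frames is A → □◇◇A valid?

This is the axiom for a generalized confluence (Geach) condition; its first-order frame correspondent is ∀x ∀z (xRz → ∃w (x = w ∧ zR²w)).
(F1): fails — 0R1 but no w with 0=w and 1R²w.
(F2): fails — w1Rw2 but no w with w1=w and w2R²w.
(F3): fails — aRb but no w with a=w and bR²w.
(F4): satisfies the condition.

(F4)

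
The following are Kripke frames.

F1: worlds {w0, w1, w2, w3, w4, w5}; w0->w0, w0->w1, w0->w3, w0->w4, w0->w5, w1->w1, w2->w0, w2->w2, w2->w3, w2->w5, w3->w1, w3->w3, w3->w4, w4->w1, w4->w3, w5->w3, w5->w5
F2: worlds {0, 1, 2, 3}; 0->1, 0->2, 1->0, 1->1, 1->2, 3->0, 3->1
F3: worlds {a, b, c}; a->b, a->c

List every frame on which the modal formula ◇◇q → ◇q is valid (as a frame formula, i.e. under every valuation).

This is the axiom for transitivity; its first-order frame correspondent is ∀x ∀y ∀z (Rxy ∧ Ryz → Rxz).
F1: fails — Rw2w0 and Rw0w4 but not Rw2w4.
F2: fails — R01 and R10 but not R00.
F3: holds.

F3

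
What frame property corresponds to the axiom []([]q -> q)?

Suppose □(□q→q) is valid. Take Rxy and set V(q)={w : Ryw}. Then at y, □q holds; since □(□q→q) at x, □q→q at y, so q at y, i.e. Ryy.

shift-reflexivity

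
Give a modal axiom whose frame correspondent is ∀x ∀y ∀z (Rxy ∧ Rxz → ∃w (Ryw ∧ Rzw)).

The condition is convergence. The .2 schema ◇□r → □◇r defines it.
Suppose ◇□r→□◇r is valid. Take Rxy, Rxz and set V(r)={w : Ryw}. Then □r at y so ◇□r at x, so □◇r at x, so ◇r at z, giving w with Rzw and Ryw.

◇□r → □◇r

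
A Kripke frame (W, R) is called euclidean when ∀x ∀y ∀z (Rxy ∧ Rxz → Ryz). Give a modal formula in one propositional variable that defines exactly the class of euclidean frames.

◇r → □◇r

The condition is the Euclidean property. The 5 schema ◇r → □◇r defines it.
Suppose ◇r→□◇r is valid. Take Rxy, Rxz and set V(r)={y}. Then ◇r at x, so □◇r at x, so ◇r at z, so some w with Rzw has r; w=y, i.e. Rzy. By symmetry of the argument, Ryz.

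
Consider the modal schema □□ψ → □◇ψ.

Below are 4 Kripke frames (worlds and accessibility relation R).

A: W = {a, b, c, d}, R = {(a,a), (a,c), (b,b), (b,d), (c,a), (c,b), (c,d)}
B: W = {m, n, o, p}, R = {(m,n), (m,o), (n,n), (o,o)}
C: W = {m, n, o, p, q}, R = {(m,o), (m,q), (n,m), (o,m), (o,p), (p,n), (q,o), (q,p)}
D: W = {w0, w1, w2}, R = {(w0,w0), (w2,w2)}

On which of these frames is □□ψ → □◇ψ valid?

This is the axiom for a generalized confluence (Geach) condition; its first-order frame correspondent is ∀x ∀z (xRz → ∃w (xR²w ∧ zRw)).
A: fails — bRd but no w with bR²w and dRw.
B: ✓.
C: ✓.
D: ✓.
Valid on: B, C, D.

B, C, D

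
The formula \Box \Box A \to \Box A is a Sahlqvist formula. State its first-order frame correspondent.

density: \forall x \forall y (Rxy \to \exists z (Rxz \wedge Rzy))

Suppose □□A→□A is valid. Take Rxy and set V(A)={w : xR²w}. Then □□A at x, so □A at x, so A at y, i.e. ∃z(Rxz∧Rzy).
The converse is a direct semantic check.
So the correspondent is density.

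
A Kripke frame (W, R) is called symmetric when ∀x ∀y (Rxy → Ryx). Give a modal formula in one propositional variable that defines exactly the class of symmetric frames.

The condition is symmetry. The B schema r → □◇r defines it.
Suppose r→□◇r is valid. Take Rxy and set V(r)={x}. Then r at x, so □◇r at x, so ◇r at y, so some z with Ryz has r; z=x, i.e. Ryx.

r → □◇r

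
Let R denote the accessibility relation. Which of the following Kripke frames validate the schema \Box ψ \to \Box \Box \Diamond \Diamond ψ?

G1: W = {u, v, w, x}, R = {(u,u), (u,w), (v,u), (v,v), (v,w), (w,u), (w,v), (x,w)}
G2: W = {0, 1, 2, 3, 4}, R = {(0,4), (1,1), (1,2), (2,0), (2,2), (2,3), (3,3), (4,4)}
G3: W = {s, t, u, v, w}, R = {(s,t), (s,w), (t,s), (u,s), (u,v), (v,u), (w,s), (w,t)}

G1

Frame correspondent (Sahlqvist): \forall x \forall z (x R^2 z \to \exists w (xRw \wedge z R^2 w)) — i.e. a generalized confluence (Geach) condition.
G1: satisfies the condition.
G2: fails — 1R²0 but no w with 1Rw and 0R²w.
G3: fails — tR²t but no w* with tRw* and tR²w*.
Valid on: G1.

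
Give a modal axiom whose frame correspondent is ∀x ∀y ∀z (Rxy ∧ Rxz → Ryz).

◇ψ → □◇ψ

This is the Euclidean property; the standard corresponding axiom is 5: ◇ψ → □◇ψ.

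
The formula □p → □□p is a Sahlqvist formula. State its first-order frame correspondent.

Suppose □p→□□p is valid. Take Rxy, Ryz and set V(p)={w : Rxw}. Then □p at x, so □□p at x, so □p at y, so p at z, i.e. Rxz.
Conversely, any frame satisfying ∀x ∀y ∀z (Rxy ∧ Ryz → Rxz) validates the schema.
Frame condition: ∀x ∀y ∀z (Rxy ∧ Ryz → Rxz).

transitivity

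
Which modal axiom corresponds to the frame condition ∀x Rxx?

This is reflexivity; the standard corresponding axiom is T: □s → s.
Suppose □s→s is valid. At any x set V(s)={w : Rxw}. Then □s holds at x, so s holds at x, i.e. Rxx.

□s → s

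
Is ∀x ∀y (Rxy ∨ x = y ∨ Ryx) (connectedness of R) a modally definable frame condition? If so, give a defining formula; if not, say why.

Any modally definable frame class is closed under disjoint unions.
Take 2 disjoint single-world reflexive frames: each is trivially connected, but their disjoint union has 2 worlds with no edge between distinct components, so it is not connected.
So the class is not modally definable.

No — not modally definable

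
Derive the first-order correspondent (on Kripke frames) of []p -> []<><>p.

This is a Sahlqvist (Geach-type) schema ◇^0□^1p → □^1◇^2p.
Minimal-valuation argument: fix x; take any y with xR^0y and any z with xR^1z. Set V(p) to the set of worlds R-reachable from y in exactly 1 step. Then □^1p holds at y, so the antecedent holds at x; validity forces ◇^2p at z, giving a w with zR^2w and yR^1w.
First-order correspondent: forall x forall z (xRz -> exists w (xRw & z R^2 w)).

forall x forall z (xRz -> exists w (xRw & z R^2 w))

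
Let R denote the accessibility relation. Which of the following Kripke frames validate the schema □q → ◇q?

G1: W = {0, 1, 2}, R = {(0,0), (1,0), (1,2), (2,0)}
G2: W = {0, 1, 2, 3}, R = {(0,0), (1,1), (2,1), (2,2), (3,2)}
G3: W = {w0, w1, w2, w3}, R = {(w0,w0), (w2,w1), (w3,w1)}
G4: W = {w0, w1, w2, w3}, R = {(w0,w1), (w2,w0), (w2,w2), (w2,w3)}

Frame correspondent (Sahlqvist): ∀x ∃y Rxy — i.e. seriality.
G1: holds.
G2: holds.
G3: fails — world w1 has no successor.
G4: fails — world w1 has no successor.

G1, G2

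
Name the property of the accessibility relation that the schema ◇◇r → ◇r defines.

Equivalently (dual form): □r → □□r.
Suppose □r→□□r is valid. Take Rxy, Ryz and set V(r)={w : Rxw}. Then □r at x, so □□r at x, so □r at y, so r at z, i.e. Rxz.
The converse is a direct semantic check.
So the correspondent is transitivity.

transitivity: ∀x ∀y ∀z (Rxy ∧ Ryz → Rxz)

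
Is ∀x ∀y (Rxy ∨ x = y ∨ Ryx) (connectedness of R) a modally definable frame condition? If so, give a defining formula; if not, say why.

Any modally definable frame class is closed under disjoint unions.
Take 2 disjoint single-world reflexive frames: each is trivially connected, but their disjoint union has 2 worlds with no edge between distinct components, so it is not connected.
Hence connectedness of R is not modally definable.

No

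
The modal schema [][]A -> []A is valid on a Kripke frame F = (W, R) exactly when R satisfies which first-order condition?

density: forall x forall y (Rxy -> exists z (Rxz & Rzy))

Suppose □□A→□A is valid. Take Rxy and set V(A)={w : xR²w}. Then □□A at x, so □A at x, so A at y, i.e. ∃z(Rxz∧Rzy).
Conversely, any frame satisfying forall x forall y (Rxy -> exists z (Rxz & Rzy)) validates the schema.
Frame condition: forall x forall y (Rxy -> exists z (Rxz & Rzy)).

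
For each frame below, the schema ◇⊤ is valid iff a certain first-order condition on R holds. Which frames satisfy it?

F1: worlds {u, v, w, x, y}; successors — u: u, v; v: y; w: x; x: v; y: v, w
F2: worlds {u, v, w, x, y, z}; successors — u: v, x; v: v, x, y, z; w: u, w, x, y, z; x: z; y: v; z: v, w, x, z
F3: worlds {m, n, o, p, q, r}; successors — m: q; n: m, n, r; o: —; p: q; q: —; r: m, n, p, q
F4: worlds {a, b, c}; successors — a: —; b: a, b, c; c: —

F1, F2

This is the axiom for seriality; its first-order frame correspondent is ∀x ∃y Rxy.
F1: holds.
F2: holds.
F3: fails — world o has no successor.
F4: fails — world a has no successor.
Valid on: F1, F2.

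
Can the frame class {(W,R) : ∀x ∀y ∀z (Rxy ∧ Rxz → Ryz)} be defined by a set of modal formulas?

The condition is the Euclidean property. A defining modal formula is ◇q → □◇q.
Suppose ◇q→□◇q is valid. Take Rxy, Rxz and set V(q)={y}. Then ◇q at x, so □◇q at x, so ◇q at z, so some w with Rzw has q; w=y, i.e. Rzy. By symmetry of the argument, Ryz.

Yes, by ◇q → □◇q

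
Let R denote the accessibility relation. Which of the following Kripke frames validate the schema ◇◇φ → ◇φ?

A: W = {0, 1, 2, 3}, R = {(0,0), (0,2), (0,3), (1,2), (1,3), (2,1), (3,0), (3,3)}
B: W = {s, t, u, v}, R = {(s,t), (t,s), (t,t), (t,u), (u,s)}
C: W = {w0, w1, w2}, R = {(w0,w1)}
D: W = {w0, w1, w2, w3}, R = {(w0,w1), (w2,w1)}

This is the axiom for transitivity; its first-order frame correspondent is ∀x ∀y ∀z (Rxy ∧ Ryz → Rxz).
A: fails — R02 and R21 but not R01.
B: fails — Rus and Rst but not Rut.
C: holds.
D: holds.

C, D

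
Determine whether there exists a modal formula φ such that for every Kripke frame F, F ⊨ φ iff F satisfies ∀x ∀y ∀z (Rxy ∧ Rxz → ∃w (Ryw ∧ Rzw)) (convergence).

Yes: it is convergence, defined by the .2 schema ◇□p → □◇p.
Suppose ◇□p→□◇p is valid. Take Rxy, Rxz and set V(p)={w : Ryw}. Then □p at y so ◇□p at x, so □◇p at x, so ◇p at z, giving w with Rzw and Ryw.

Definable; ◇□p → □◇p defines it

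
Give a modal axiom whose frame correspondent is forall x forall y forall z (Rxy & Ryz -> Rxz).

A defining formula is □s → □□s (the 4 axiom).
Suppose □s→□□s is valid. Take Rxy, Ryz and set V(s)={w : Rxw}. Then □s at x, so □□s at x, so □s at y, so s at z, i.e. Rxz.

□s → □□s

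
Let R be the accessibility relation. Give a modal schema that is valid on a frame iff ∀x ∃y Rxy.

This is seriality; the standard corresponding axiom is D: □ψ → ◇ψ.
Suppose □ψ→◇ψ is valid. At any x set V(ψ)=W. Then □ψ at x, so ◇ψ at x, so x has a successor.

□ψ → ◇ψ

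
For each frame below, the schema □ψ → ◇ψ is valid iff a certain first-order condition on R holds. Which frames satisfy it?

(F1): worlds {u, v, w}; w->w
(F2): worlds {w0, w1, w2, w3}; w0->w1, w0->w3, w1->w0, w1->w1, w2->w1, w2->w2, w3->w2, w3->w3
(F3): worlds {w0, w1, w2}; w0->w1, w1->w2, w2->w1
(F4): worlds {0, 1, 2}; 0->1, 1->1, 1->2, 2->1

(F2), (F3), (F4)

The schema corresponds to seriality: ∀x ∃y Rxy.
(F1): fails — world u has no successor.
(F2): satisfies the condition.
(F3): satisfies the condition.
(F4): satisfies the condition.
Valid on: (F2), (F3), (F4).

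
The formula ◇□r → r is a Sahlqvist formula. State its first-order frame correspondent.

Symmetry

This schema is equivalent to the B axiom r → □◇r.
Its frame correspondent is symmetry — ∀x ∀y (Rxy → Ryx).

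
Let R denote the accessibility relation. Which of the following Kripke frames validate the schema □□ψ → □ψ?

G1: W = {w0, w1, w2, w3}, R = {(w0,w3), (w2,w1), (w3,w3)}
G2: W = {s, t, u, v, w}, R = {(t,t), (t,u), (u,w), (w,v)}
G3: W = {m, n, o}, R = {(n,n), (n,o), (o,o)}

Frame correspondent (Sahlqvist): ∀x ∀y (Rxy → ∃z (Rxz ∧ Rzy)) — i.e. density.
G1: fails — Rw2w1 but no z with Rw2z and Rzw1.
G2: fails — Ruw but no z with Ruz and Rzw.
G3: holds.
Valid on: G3.

G3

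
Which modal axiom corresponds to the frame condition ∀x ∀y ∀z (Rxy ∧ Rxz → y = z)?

A defining formula is ◇q → □q (the CD axiom).
Suppose ◇q→□q is valid. Take Rxy, Rxz and set V(q)={y}. Then ◇q at x, so □q at x, so q at z, i.e. z=y.

◇q → □q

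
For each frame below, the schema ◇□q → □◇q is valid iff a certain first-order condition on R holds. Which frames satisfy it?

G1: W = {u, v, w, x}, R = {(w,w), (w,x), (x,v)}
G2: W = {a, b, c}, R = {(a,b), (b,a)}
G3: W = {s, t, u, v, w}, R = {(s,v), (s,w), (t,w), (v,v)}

The schema corresponds to convergence: ∀x ∀y ∀z (Rxy ∧ Rxz → ∃w (Ryw ∧ Rzw)).
G1: fails — Rww and Rwx but w and x have no common successor.
G2: holds.
G3: fails — Rsv and Rsw but v and w have no common successor.
Valid on: G2.

G2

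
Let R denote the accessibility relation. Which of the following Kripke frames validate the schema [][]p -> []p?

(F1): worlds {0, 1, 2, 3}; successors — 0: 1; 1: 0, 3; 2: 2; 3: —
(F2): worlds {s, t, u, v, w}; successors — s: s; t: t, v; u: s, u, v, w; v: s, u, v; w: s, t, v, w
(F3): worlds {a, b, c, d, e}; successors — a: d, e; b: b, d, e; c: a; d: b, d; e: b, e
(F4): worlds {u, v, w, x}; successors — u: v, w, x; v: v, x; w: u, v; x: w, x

This is the axiom for density; its first-order frame correspondent is forall x forall y (Rxy -> exists z (Rxz & Rzy)).
(F1): fails — R01 but no z with R0z and Rz1.
(F2): ✓.
(F3): fails — Rca but no z with Rcz and Rza.
(F4): fails — Rwu but no z with Rwz and Rzu.

(F2)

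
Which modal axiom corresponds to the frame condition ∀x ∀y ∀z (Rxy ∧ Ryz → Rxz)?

This is transitivity; the standard corresponding axiom is 4: □ψ → □□ψ.
Suppose □ψ→□□ψ is valid. Take Rxy, Ryz and set V(ψ)={w : Rxw}. Then □ψ at x, so □□ψ at x, so □ψ at y, so ψ at z, i.e. Rxz.

□ψ → □□ψ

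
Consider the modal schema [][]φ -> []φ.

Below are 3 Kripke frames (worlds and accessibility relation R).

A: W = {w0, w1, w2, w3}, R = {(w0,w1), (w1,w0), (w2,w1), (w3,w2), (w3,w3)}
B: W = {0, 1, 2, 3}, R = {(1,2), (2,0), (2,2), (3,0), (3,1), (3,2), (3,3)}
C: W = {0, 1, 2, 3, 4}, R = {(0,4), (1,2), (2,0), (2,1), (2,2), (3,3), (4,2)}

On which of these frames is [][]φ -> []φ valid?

B

The schema corresponds to density: forall x forall y (Rxy -> exists z (Rxz & Rzy)).
A: fails — Rw1w0 but no z with Rw1z and Rzw0.
B: holds.
C: fails — R04 but no z with R0z and Rz4.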